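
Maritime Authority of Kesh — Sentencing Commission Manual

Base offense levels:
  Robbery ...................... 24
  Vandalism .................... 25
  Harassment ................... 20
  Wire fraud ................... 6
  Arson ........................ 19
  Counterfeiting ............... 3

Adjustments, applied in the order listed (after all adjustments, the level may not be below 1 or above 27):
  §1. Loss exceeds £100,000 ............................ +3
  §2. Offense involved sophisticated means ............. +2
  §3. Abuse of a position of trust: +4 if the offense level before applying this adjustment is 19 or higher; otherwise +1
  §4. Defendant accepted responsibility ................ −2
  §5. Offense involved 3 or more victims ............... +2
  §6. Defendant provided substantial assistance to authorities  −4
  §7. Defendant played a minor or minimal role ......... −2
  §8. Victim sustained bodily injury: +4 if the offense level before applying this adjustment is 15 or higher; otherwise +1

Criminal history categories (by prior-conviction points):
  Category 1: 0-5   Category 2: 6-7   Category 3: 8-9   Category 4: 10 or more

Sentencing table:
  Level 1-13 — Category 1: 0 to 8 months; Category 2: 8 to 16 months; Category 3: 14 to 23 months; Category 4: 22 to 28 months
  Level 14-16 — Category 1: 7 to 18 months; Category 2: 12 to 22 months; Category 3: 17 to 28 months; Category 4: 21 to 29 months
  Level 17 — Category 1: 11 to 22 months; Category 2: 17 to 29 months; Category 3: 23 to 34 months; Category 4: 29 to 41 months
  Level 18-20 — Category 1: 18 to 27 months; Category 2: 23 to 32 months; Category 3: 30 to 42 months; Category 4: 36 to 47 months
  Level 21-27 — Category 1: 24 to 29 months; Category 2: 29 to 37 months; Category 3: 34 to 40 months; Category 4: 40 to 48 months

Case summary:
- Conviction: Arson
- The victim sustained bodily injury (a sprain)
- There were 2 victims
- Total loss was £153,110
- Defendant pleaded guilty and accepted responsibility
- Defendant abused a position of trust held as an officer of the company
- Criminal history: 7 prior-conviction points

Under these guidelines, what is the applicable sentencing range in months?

29-37 months

Base offense level for arson: 19.
§1 applies: 19 + 3 = 22.
§2 does not apply.
§3 applies (level before this adjustment is 22 ≥ 19, so +4): 22 + 4 = 26.
§4 applies: 26 − 2 = 24.
§5 does not apply.
§8 applies (level before this adjustment is 24 ≥ 15, so +4): 24 + 4 = 28.
Level 28 exceeds the maximum of 27; capped at 27.
Final offense level: 27.
Criminal history: 7 prior points → Category 2 (6-7).
Level 27 falls in the 21-27 band.
Grid: Level 21-27 × Category 2 = 29-37 months.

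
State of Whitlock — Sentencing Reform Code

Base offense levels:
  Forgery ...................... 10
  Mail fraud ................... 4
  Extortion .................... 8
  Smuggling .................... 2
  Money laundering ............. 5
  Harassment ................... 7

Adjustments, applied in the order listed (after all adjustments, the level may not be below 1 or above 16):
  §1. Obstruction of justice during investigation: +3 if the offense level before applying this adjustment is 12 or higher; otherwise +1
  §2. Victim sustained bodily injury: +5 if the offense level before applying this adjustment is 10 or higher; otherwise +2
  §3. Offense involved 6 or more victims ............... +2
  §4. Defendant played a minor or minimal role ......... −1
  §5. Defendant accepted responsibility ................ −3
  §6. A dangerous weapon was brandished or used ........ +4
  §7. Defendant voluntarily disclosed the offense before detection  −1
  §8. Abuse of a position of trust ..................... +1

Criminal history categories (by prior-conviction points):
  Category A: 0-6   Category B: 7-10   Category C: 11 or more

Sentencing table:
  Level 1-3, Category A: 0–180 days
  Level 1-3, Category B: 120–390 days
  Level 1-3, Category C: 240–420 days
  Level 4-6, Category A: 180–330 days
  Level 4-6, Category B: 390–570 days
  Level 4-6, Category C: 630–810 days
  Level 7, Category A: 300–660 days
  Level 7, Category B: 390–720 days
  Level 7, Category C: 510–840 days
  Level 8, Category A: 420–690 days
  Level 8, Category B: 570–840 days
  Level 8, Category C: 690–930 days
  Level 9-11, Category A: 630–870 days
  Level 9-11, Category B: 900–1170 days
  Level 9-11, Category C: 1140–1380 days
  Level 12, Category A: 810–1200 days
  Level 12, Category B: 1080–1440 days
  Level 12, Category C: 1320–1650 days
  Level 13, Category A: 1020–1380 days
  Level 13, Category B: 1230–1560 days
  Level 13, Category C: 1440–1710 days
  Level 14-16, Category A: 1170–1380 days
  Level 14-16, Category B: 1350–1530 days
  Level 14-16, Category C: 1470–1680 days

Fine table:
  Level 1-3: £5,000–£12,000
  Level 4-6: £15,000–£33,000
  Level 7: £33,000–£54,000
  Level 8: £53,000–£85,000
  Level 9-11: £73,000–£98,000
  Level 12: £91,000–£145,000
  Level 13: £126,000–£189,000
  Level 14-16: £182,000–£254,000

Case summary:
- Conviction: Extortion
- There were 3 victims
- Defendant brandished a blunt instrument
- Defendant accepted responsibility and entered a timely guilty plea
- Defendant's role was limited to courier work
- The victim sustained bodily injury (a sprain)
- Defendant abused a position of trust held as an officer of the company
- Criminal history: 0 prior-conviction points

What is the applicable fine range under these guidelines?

Base offense level for extortion: 8.
§1 does not apply.
§2 applies (level before this adjustment is 8 < 10, so +2): 8 + 2 = 10.
§4 applies: 10 − 1 = 9.
§5 applies: 9 − 3 = 6.
§6 applies: 6 + 4 = 10.
§8 applies: 10 + 1 = 11.
Final offense level: 11.
Level 11 falls in the 9-11 band.
Fine table: Level 9-11 → £73,000–£98,000.

£73,000–£98,000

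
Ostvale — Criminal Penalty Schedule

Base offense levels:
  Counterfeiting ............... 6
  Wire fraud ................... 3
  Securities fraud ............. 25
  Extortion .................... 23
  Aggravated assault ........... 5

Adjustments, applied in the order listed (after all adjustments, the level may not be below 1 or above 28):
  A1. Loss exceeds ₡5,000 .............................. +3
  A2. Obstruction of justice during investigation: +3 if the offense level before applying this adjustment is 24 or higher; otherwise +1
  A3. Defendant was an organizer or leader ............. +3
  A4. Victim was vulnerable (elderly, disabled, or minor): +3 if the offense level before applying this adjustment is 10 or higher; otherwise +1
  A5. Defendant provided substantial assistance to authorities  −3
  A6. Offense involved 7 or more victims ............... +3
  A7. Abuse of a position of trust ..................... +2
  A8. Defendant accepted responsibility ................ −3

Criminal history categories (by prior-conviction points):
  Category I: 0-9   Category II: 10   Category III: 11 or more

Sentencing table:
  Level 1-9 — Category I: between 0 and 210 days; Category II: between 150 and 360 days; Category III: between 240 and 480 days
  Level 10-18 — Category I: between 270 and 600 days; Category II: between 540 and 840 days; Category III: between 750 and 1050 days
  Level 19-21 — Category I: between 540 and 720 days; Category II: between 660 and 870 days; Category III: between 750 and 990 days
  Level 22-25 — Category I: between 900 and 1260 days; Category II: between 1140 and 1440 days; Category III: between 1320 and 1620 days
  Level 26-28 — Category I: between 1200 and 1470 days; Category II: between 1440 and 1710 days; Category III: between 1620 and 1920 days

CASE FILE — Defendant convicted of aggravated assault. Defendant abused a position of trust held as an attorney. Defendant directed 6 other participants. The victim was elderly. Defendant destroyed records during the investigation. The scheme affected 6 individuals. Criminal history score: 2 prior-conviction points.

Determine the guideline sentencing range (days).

270-600 days

Base offense level for aggravated assault: 5.
A2 applies (level before this adjustment is 5 < 24, so +1): 5 + 1 = 6.
A3 applies: 6 + 3 = 9.
A4 applies (level before this adjustment is 9 < 10, so +1): 9 + 1 = 10.
A6 does not apply.
A7 applies: 10 + 2 = 12.
Final offense level: 12.
Criminal history: 2 prior points → Category I (0-9).
Level 12 falls in the 10-18 band.
Grid: Level 10-18 × Category I = 270-600 days.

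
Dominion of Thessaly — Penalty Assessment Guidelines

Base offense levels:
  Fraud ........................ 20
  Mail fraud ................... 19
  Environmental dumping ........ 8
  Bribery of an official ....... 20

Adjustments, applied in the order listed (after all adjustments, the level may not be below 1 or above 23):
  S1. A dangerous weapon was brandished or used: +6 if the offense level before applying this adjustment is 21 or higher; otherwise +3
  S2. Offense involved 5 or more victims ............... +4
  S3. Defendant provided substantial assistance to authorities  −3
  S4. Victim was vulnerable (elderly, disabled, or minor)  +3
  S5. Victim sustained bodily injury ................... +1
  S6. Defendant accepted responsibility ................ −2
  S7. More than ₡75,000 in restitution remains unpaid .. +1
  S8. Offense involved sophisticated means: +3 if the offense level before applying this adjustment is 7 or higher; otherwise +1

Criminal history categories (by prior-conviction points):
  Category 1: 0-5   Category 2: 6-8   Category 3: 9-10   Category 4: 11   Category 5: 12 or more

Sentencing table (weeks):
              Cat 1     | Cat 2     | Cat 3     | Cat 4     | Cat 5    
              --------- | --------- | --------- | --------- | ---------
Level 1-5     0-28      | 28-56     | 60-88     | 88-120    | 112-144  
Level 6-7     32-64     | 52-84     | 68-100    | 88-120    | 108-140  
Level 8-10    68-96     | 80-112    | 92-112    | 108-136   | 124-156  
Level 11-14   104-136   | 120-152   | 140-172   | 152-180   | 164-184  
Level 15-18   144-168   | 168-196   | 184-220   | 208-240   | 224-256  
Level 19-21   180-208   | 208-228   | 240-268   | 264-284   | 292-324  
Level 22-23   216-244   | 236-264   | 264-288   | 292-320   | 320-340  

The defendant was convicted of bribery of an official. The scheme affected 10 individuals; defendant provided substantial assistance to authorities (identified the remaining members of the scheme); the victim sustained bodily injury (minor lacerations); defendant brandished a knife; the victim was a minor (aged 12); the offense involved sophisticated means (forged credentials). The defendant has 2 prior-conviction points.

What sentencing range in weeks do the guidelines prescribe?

216-244 weeks

Base offense level for bribery of an official: 20.
S1 applies (level before this adjustment is 20 < 21, so +3): 20 + 3 = 23.
S2 applies: 23 + 4 = 27.
S3 applies: 27 − 3 = 24.
S4 applies: 24 + 3 = 27.
S5 applies: 27 + 1 = 28.
S8 applies (level before this adjustment is 28 ≥ 7, so +3): 28 + 3 = 31.
Level 31 exceeds the maximum of 23; capped at 23.
Final offense level: 23.
Criminal history: 2 prior points → Category 1 (0-5).
Level 23 falls in the 22-23 band.
Grid: Level 22-23 × Category 1 = 216-244 weeks.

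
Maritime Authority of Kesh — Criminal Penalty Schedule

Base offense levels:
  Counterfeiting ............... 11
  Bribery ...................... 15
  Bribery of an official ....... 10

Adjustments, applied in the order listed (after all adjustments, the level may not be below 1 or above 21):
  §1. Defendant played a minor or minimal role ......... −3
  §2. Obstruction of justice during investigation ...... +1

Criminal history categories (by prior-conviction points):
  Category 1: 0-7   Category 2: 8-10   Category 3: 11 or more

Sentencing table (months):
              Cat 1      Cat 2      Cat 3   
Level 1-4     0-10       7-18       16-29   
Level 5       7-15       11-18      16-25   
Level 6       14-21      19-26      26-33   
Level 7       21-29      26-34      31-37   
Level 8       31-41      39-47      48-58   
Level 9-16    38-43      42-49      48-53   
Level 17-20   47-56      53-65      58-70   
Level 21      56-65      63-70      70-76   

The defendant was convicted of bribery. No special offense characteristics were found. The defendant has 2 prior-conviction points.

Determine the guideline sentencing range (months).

38-43 months

Base offense level for bribery: 15.
Final offense level: 15.
Criminal history: 2 prior points → Category 1 (0-7).
Level 15 falls in the 9-16 band.
Grid: Level 9-16 × Category 1 = 38-43 months.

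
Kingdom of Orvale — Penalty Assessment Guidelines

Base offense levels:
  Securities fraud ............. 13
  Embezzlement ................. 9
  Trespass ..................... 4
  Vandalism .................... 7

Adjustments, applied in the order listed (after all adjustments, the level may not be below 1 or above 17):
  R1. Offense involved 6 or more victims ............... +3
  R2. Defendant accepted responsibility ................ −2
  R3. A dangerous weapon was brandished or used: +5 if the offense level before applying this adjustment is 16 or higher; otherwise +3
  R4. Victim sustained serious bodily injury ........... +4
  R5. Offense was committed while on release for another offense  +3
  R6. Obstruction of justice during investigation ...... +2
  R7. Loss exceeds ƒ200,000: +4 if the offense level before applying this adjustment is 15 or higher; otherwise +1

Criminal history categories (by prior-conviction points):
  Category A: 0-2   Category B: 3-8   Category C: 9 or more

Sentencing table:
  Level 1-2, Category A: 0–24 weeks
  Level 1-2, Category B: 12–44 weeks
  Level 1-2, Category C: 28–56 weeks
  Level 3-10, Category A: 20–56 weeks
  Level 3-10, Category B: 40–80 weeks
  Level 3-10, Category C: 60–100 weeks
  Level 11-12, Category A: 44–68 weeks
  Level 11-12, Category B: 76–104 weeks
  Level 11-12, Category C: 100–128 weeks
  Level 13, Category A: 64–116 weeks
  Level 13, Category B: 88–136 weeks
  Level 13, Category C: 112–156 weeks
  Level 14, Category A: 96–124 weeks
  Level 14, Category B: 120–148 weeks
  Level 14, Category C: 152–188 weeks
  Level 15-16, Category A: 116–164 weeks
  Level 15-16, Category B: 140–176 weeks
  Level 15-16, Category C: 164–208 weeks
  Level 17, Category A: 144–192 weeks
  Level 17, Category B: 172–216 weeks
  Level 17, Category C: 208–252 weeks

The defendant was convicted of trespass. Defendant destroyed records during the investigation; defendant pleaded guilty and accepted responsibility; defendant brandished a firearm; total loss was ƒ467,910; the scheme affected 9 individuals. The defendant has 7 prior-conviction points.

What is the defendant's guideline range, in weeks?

76-104 weeks

Base offense level for trespass: 4.
R1 applies: 4 + 3 = 7.
R2 applies: 7 − 2 = 5.
R3 applies (level before this adjustment is 5 < 16, so +3): 5 + 3 = 8.
R4 does not apply.
R6 applies: 8 + 2 = 10.
R7 applies (level before this adjustment is 10 < 15, so +1): 10 + 1 = 11.
Final offense level: 11.
Criminal history: 7 prior points → Category B (3-8).
Level 11 falls in the 11-12 band.
Grid: Level 11-12 × Category B = 76-104 weeks.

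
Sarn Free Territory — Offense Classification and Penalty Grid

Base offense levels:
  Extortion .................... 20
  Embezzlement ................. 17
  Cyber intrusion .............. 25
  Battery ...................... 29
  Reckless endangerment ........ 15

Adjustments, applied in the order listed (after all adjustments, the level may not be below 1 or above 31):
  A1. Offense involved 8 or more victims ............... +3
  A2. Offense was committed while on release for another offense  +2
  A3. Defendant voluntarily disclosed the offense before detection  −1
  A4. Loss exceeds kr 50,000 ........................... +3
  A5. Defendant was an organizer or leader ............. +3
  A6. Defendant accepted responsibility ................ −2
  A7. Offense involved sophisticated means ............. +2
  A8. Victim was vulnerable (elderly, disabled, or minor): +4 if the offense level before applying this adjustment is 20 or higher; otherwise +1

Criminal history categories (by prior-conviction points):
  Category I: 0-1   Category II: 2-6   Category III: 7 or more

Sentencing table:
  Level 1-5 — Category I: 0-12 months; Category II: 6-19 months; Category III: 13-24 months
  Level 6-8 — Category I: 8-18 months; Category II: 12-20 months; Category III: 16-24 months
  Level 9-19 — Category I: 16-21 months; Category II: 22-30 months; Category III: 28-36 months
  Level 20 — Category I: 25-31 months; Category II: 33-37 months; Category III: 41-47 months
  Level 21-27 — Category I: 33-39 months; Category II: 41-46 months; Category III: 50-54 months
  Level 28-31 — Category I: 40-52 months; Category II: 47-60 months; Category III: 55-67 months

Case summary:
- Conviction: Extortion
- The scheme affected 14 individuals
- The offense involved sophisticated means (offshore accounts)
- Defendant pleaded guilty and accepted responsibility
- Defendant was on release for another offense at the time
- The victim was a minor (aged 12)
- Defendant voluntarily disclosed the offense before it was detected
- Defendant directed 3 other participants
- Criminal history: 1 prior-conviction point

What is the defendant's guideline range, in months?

Base offense level for extortion: 20.
A1 applies: 20 + 3 = 23.
A2 applies: 23 + 2 = 25.
A3 applies: 25 − 1 = 24.
A4 does not apply.
A5 applies: 24 + 3 = 27.
A6 applies: 27 − 2 = 25.
A7 applies: 25 + 2 = 27.
A8 applies (level before this adjustment is 27 ≥ 20, so +4): 27 + 4 = 31.
Final offense level: 31.
Criminal history: 1 prior point → Category I (0-1).
Level 31 falls in the 28-31 band.
Grid: Level 28-31 × Category I = 40-52 months.

40-52 months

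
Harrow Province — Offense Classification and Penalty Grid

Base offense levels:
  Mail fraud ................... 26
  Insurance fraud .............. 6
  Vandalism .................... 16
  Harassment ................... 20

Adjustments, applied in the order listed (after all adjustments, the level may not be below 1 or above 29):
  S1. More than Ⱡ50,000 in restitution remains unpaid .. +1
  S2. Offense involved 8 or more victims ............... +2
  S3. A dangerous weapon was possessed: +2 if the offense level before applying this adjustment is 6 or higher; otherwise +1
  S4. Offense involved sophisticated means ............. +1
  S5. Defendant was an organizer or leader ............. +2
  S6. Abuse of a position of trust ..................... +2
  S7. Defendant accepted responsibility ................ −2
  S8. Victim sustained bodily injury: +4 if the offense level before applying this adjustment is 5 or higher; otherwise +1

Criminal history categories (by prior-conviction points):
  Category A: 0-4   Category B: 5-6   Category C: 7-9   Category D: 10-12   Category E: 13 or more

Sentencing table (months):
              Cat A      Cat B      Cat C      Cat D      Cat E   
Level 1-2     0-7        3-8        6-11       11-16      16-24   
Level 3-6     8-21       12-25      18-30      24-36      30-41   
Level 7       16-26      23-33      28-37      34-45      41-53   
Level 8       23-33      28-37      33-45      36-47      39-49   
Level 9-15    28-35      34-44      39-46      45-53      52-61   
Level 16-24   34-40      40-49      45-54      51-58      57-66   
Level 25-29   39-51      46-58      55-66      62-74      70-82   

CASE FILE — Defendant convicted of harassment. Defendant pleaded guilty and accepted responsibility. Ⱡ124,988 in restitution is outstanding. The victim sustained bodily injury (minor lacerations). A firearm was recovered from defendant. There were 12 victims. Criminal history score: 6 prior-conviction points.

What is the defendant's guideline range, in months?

46-58 months

Base offense level for harassment: 20.
S1 applies: 20 + 1 = 21.
S2 applies: 21 + 2 = 23.
S3 applies (level before this adjustment is 23 ≥ 6, so +2): 23 + 2 = 25.
S5 does not apply.
S7 applies: 25 − 2 = 23.
S8 applies (level before this adjustment is 23 ≥ 5, so +4): 23 + 4 = 27.
Final offense level: 27.
Criminal history: 6 prior points → Category B (5-6).
Level 27 falls in the 25-29 band.
Grid: Level 25-29 × Category B = 46-58 months.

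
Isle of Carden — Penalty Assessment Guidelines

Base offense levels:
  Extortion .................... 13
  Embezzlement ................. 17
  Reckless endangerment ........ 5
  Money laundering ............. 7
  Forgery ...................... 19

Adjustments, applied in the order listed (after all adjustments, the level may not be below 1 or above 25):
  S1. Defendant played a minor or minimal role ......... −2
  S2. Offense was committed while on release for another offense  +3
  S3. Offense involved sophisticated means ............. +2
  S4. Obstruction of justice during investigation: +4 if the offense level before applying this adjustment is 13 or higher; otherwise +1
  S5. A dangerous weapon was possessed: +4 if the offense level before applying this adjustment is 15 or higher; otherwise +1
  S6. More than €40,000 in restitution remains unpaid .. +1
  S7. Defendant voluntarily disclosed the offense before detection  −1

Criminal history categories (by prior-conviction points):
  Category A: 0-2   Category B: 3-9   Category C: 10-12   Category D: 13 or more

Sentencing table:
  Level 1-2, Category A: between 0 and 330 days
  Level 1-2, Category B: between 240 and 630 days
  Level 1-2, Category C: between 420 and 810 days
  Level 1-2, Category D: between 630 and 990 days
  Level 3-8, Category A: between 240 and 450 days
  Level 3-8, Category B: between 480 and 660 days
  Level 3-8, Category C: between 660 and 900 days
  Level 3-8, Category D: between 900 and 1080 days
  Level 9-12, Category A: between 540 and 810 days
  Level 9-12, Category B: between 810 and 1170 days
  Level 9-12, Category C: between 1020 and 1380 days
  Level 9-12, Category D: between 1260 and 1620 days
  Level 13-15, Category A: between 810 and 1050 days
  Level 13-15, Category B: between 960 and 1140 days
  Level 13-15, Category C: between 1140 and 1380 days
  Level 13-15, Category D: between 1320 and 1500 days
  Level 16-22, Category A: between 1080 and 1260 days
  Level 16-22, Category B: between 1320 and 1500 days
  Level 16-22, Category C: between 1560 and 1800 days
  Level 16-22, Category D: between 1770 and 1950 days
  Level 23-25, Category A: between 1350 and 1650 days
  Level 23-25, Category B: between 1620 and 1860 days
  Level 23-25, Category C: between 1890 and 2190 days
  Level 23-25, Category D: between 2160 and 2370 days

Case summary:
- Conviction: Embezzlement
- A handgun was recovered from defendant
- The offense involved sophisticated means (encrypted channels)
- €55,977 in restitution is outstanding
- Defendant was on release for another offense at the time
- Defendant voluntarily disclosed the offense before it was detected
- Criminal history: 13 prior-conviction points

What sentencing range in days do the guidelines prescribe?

Base offense level for embezzlement: 17.
S2 applies: 17 + 3 = 20.
S3 applies: 20 + 2 = 22.
S4 does not apply.
S5 applies (level before this adjustment is 22 ≥ 15, so +4): 22 + 4 = 26.
S6 applies: 26 + 1 = 27.
S7 applies: 27 − 1 = 26.
Level 26 exceeds the maximum of 25; capped at 25.
Final offense level: 25.
Criminal history: 13 prior points → Category D (13+).
Level 25 falls in the 23-25 band.
Grid: Level 23-25 × Category D = 2160-2370 days.

2160-2370 days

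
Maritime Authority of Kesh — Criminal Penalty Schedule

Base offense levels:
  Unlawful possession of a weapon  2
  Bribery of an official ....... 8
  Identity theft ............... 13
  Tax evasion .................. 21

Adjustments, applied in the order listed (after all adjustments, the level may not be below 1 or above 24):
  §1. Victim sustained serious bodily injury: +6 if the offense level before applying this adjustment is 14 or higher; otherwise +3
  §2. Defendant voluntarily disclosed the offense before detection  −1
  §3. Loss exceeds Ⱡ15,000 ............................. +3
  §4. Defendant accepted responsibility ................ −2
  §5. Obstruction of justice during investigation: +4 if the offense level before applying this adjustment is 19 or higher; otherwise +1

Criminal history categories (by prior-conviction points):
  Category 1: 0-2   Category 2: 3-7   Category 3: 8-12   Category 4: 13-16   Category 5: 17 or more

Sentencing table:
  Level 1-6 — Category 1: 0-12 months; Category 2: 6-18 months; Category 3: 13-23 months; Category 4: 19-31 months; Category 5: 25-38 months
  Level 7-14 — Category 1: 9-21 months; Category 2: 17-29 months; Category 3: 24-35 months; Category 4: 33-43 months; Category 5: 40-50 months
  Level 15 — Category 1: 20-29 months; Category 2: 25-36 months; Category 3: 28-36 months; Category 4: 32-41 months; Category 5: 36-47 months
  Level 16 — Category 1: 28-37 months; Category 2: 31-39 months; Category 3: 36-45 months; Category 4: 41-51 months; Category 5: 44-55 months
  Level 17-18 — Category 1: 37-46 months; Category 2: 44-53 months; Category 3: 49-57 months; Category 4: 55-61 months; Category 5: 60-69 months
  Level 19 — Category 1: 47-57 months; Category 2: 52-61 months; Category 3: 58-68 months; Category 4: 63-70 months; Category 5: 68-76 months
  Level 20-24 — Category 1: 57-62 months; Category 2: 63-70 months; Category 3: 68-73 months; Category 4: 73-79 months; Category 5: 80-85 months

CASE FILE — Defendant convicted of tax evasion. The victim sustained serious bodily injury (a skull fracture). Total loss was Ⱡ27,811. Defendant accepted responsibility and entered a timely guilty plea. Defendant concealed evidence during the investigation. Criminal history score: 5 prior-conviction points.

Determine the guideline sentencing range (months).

63-70 months

Base offense level for tax evasion: 21.
§1 applies (level before this adjustment is 21 ≥ 14, so +6): 21 + 6 = 27.
§3 applies: 27 + 3 = 30.
§4 applies: 30 − 2 = 28.
§5 applies (level before this adjustment is 28 ≥ 19, so +4): 28 + 4 = 32.
Level 32 exceeds the maximum of 24; capped at 24.
Final offense level: 24.
Criminal history: 5 prior points → Category 2 (3-7).
Level 24 falls in the 20-24 band.
Grid: Level 20-24 × Category 2 = 63-70 months.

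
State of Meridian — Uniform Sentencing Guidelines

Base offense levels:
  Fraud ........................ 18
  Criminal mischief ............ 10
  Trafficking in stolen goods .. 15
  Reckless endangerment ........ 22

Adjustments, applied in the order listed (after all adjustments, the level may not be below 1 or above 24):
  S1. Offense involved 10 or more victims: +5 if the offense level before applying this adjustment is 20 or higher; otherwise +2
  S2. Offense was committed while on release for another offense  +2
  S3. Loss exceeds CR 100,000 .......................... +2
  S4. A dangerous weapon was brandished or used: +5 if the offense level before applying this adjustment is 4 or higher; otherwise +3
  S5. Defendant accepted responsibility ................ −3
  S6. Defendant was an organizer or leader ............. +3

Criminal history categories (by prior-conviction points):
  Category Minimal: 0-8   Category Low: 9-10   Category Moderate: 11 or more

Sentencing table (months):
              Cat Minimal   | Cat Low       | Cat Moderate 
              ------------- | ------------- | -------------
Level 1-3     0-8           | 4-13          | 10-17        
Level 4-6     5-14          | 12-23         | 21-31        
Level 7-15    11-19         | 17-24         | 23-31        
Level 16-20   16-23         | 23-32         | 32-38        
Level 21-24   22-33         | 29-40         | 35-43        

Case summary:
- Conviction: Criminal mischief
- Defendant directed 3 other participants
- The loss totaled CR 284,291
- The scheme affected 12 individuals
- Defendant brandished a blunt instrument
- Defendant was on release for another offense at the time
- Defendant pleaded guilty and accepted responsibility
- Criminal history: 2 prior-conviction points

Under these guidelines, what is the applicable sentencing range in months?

Base offense level for criminal mischief: 10.
S1 applies (level before this adjustment is 10 < 20, so +2): 10 + 2 = 12.
S2 applies: 12 + 2 = 14.
S3 applies: 14 + 2 = 16.
S4 applies (level before this adjustment is 16 ≥ 4, so +5): 16 + 5 = 21.
S5 applies: 21 − 3 = 18.
S6 applies: 18 + 3 = 21.
Final offense level: 21.
Criminal history: 2 prior points → Category Minimal (0-8).
Level 21 falls in the 21-24 band.
Grid: Level 21-24 × Category Minimal = 22-33 months.

22-33 months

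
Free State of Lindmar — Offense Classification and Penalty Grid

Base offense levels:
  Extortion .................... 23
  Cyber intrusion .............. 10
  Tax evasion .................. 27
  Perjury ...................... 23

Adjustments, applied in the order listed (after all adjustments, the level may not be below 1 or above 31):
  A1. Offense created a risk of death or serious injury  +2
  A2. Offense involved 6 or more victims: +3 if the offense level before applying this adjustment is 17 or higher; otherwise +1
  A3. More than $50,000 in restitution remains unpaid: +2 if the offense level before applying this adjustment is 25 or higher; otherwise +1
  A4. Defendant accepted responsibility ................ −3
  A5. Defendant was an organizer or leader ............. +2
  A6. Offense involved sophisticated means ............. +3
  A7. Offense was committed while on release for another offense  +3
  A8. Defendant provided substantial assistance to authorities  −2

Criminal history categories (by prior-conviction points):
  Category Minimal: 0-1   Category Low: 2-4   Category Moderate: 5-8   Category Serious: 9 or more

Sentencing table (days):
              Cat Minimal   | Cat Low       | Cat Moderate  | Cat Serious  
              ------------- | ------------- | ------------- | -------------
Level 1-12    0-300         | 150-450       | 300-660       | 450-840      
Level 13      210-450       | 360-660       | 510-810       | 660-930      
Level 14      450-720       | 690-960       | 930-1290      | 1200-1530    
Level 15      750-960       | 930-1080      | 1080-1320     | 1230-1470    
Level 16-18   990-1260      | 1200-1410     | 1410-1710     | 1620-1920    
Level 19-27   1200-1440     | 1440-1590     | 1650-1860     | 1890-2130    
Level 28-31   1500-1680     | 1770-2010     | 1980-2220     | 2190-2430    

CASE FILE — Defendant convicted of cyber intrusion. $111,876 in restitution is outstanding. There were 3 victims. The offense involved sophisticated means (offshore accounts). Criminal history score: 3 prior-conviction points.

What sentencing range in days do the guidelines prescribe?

Base offense level for cyber intrusion: 10.
A1 does not apply.
A2 does not apply.
A3 applies (level before this adjustment is 10 < 25, so +1): 10 + 1 = 11.
A6 applies: 11 + 3 = 14.
A7 does not apply.
A8 does not apply.
Final offense level: 14.
Criminal history: 3 prior points → Category Low (2-4).
Level 14 falls in the 14 band.
Grid: Level 14 × Category Low = 690-960 days.

690-960 days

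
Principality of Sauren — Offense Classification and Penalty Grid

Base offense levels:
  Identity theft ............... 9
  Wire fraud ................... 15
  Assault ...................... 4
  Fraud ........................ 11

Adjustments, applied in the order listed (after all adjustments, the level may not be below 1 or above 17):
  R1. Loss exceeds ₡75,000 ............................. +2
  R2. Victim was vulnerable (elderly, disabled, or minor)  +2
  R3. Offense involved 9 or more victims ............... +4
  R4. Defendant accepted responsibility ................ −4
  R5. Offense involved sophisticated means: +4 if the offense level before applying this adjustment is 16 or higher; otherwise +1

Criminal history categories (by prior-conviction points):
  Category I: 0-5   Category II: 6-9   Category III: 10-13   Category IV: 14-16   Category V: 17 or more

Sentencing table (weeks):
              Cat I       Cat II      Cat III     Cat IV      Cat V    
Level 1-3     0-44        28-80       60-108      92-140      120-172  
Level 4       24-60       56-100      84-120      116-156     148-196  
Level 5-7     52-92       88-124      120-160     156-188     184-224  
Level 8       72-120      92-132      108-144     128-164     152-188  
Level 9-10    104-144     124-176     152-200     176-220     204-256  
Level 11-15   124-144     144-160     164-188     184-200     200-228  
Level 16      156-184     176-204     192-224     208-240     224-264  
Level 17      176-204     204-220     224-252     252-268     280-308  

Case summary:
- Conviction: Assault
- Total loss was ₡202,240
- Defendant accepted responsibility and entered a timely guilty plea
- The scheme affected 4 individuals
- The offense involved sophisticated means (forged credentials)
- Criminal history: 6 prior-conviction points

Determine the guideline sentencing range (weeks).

Base offense level for assault: 4.
R1 applies: 4 + 2 = 6.
R3 does not apply.
R4 applies: 6 − 4 = 2.
R5 applies (level before this adjustment is 2 < 16, so +1): 2 + 1 = 3.
Final offense level: 3.
Criminal history: 6 prior points → Category II (6-9).
Level 3 falls in the 1-3 band.
Grid: Level 1-3 × Category II = 28-80 weeks.

28-80 weeks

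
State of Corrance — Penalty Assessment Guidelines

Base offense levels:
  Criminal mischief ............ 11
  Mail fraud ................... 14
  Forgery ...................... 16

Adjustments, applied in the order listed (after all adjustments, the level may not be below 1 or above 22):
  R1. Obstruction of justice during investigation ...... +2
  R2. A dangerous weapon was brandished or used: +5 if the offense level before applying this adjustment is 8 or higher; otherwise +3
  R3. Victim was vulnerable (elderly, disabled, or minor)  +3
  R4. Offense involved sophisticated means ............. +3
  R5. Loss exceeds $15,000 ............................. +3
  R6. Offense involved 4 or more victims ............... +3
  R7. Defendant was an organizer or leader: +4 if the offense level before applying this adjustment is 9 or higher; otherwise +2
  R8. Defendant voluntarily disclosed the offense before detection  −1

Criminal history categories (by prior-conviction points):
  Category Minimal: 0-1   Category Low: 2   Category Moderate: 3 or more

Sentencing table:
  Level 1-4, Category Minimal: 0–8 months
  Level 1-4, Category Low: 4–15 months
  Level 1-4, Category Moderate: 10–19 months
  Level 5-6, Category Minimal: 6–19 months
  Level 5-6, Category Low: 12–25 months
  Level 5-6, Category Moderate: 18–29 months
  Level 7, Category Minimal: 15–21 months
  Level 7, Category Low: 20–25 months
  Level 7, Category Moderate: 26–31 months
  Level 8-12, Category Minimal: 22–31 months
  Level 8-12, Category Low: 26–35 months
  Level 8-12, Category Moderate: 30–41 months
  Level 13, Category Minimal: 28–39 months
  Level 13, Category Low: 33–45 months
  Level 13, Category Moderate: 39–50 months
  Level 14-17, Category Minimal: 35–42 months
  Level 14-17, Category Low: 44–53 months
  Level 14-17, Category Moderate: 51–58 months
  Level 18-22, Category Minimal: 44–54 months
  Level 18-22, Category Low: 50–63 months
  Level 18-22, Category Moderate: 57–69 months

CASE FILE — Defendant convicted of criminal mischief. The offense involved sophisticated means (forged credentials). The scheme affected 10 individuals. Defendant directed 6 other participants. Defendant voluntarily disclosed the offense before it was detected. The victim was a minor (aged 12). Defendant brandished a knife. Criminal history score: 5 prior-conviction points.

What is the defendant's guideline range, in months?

57-69 months

Base offense level for criminal mischief: 11.
R1 does not apply.
R2 applies (level before this adjustment is 11 ≥ 8, so +5): 11 + 5 = 16.
R3 applies: 16 + 3 = 19.
R4 applies: 19 + 3 = 22.
R5 does not apply.
R6 applies: 22 + 3 = 25.
R7 applies (level before this adjustment is 25 ≥ 9, so +4): 25 + 4 = 29.
R8 applies: 29 − 1 = 28.
Level 28 exceeds the maximum of 22; capped at 22.
Final offense level: 22.
Criminal history: 5 prior points → Category Moderate (3+).
Level 22 falls in the 18-22 band.
Grid: Level 18-22 × Category Moderate = 57-69 months.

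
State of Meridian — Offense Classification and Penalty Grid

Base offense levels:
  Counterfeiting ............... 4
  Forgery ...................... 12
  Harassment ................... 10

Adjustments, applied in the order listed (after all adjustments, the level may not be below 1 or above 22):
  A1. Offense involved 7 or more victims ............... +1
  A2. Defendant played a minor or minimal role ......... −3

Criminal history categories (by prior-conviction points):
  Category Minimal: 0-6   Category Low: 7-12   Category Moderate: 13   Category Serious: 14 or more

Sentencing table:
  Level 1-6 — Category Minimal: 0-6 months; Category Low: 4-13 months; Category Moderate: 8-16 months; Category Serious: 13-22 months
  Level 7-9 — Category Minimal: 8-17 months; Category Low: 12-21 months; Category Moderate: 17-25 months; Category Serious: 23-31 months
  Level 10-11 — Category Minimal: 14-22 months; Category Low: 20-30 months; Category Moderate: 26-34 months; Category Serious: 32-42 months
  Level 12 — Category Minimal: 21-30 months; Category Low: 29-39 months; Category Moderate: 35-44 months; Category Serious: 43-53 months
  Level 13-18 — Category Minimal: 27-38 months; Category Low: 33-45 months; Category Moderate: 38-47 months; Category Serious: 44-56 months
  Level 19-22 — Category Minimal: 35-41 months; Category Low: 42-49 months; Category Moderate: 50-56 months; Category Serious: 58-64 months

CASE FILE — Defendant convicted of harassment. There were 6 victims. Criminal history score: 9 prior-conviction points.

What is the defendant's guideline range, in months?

20-30 months

Base offense level for harassment: 10.
Final offense level: 10.
Criminal history: 9 prior points → Category Low (7-12).
Level 10 falls in the 10-11 band.
Grid: Level 10-11 × Category Low = 20-30 months.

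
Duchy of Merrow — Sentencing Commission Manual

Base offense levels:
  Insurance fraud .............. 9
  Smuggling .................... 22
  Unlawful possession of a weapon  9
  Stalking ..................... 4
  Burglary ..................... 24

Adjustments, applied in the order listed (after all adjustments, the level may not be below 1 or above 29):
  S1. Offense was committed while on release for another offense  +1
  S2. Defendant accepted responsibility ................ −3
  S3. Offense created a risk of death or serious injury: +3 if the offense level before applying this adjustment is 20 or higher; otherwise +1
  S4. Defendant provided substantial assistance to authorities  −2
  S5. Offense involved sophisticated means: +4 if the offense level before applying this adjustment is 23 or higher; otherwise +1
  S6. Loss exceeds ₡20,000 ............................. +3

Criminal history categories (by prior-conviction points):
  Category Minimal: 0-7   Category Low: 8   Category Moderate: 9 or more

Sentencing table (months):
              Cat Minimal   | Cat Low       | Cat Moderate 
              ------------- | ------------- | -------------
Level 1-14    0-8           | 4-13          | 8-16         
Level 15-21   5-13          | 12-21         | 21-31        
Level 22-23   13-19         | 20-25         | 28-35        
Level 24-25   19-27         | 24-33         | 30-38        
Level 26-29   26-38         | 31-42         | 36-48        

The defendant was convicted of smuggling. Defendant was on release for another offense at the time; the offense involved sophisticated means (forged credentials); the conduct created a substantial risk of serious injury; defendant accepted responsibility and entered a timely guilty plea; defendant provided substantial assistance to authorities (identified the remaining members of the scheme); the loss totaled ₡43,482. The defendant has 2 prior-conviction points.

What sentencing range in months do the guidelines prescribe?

Base offense level for smuggling: 22.
S1 applies: 22 + 1 = 23.
S2 applies: 23 − 3 = 20.
S3 applies (level before this adjustment is 20 ≥ 20, so +3): 20 + 3 = 23.
S4 applies: 23 − 2 = 21.
S5 applies (level before this adjustment is 21 < 23, so +1): 21 + 1 = 22.
S6 applies: 22 + 3 = 25.
Final offense level: 25.
Criminal history: 2 prior points → Category Minimal (0-7).
Level 25 falls in the 24-25 band.
Grid: Level 24-25 × Category Minimal = 19-27 months.

19-27 months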